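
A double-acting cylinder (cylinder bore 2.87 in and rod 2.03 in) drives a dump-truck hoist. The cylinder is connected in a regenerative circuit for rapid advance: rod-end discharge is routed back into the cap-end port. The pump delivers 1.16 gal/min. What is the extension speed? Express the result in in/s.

In regeneration the rod-end outflow joins the pump flow into the cap end, so the net volume the pump must supply per unit advance equals the rod cross-section area.
Rod cross-section A_rod = π/4 × (2.03 in)² = 3.237 in^2
v = Q_pump / A_rod

v ≈ 1.38 in/s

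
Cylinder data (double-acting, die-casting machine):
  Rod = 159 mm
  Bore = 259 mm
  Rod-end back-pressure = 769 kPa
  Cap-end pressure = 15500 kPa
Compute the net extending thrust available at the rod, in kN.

Cap-side area A_cap = π/4 × (259 mm)² = 52690 mm^2
Rod-side annular area A_ann = π/4 × (259² − 159²) = 32830 mm^2
Net thrust = P_cap·A_cap − P_rod·A_ann = 816.6 kN − 25.25 kN

F ≈ 791 kN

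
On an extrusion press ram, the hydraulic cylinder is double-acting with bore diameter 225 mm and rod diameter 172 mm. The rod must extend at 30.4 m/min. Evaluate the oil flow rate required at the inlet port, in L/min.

Q ≈ 1210 L/min

Cap-side area A_cap = π/4 × (225 mm)² = 39760 mm^2
Q = A × v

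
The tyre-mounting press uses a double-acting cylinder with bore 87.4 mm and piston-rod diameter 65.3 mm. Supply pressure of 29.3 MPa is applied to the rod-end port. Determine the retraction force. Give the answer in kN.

F ≈ 77.7 kN

Rod-side annular area A_ann = π/4 × (87.4² − 65.3²) = 2650 mm^2
On retraction the pressure acts on the annular area (bore minus rod).
F = P × A_ann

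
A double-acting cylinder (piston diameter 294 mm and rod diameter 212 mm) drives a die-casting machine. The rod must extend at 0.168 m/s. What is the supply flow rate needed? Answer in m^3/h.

Cap-side area A_cap = π/4 × (294 mm)² = 67890 mm^2
Q = A × v

Q ≈ 41.1 m^3/h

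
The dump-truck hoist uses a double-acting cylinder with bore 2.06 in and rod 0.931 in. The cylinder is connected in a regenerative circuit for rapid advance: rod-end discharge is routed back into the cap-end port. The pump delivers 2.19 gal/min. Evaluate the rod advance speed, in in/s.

v ≈ 12.4 in/s

In regeneration the rod-end outflow joins the pump flow into the cap end, so the net volume the pump must supply per unit advance equals the rod cross-section area.
Rod cross-section A_rod = π/4 × (0.931 in)² = 0.6808 in^2
v = Q_pump / A_rod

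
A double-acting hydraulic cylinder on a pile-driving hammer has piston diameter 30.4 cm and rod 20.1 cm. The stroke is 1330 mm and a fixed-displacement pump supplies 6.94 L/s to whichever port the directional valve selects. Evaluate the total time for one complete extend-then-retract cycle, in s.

t ≈ 21.7 s

Cap-side area A_cap = π/4 × (30.4 cm)² = 725.8 cm^2
Rod-side annular area A_ann = π/4 × (30.4² − 20.1²) = 408.5 cm^2
t_ext = A_cap·L/Q = 13.91 s
t_ret = A_ann·L/Q = 7.829 s
t_cycle = t_ext + t_ret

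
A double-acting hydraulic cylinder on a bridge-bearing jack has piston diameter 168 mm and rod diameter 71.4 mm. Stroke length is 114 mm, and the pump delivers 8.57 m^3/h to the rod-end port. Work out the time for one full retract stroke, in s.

t ≈ 0.870 s

Rod-side annular area A_ann = π/4 × (168² − 71.4²) = 18160 mm^2
Swept volume V = A × L; t = V / Q = A·L / Q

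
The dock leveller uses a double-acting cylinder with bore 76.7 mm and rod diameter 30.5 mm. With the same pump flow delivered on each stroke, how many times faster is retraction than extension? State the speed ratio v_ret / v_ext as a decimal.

Cap-side area A_cap = π/4 × (76.7 mm)² = 4620 mm^2
Rod-side annular area A_ann = π/4 × (76.7² − 30.5²) = 3890 mm^2
For equal Q, v ∝ 1/A, so v_ret/v_ext = A_cap/A_ann.

v_ret/v_ext ≈ 1.19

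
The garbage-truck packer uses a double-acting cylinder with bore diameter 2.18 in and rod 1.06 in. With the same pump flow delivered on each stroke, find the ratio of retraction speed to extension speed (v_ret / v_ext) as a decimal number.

Cap-side area A_cap = π/4 × (2.18 in)² = 3.733 in^2
Rod-side annular area A_ann = π/4 × (2.18² − 1.06²) = 2.850 in^2
For equal Q, v ∝ 1/A, so v_ret/v_ext = A_cap/A_ann.

v_ret/v_ext ≈ 1.31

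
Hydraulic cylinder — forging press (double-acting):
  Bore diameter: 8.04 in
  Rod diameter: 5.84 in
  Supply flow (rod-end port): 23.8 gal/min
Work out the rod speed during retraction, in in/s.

v ≈ 3.82 in/s

Rod-side annular area A_ann = π/4 × (8.04² − 5.84²) = 23.98 in^2
Flow into the rod-end port fills the annular volume.
v = Q / A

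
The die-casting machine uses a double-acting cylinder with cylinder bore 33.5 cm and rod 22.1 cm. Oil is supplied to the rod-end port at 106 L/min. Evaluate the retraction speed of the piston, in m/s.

v ≈ 0.0355 m/s

Rod-side annular area A_ann = π/4 × (33.5² − 22.1²) = 497.8 cm^2
Flow into the rod-end port fills the annular volume.
v = Q / A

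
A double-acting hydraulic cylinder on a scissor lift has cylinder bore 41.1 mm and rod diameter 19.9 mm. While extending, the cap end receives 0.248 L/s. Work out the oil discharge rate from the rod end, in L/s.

Cap-side area A_cap = π/4 × (41.1 mm)² = 1327 mm^2
Rod-side annular area A_ann = π/4 × (41.1² − 19.9²) = 1016 mm^2
Piston speed v = Q_in/A_cap; rod-end outflow Q_out = v × A_ann = Q_in × A_ann/A_cap.

Q_out ≈ 0.190 L/s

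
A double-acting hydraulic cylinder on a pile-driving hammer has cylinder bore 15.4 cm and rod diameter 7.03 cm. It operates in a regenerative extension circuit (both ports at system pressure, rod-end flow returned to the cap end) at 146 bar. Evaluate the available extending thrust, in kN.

With equal pressure on both faces, forces on the annular region cancel; the net push is pressure × rod cross-section.
Rod cross-section A_rod = π/4 × (7.03 cm)² = 38.82 cm^2
F = P × A_rod

F ≈ 56.7 kN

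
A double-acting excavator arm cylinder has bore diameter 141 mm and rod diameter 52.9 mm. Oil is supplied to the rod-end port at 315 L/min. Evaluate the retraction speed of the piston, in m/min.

v ≈ 23.5 m/min

Rod-side annular area A_ann = π/4 × (141² − 52.9²) = 13420 mm^2
Flow into the rod-end port fills the annular volume.
v = Q / A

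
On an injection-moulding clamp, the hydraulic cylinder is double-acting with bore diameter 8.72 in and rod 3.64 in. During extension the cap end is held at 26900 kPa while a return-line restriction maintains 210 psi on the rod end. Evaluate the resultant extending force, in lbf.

F ≈ 2.23e5 lbf

Cap-side area A_cap = π/4 × (8.72 in)² = 59.72 in^2
Rod-side annular area A_ann = π/4 × (8.72² − 3.64²) = 49.31 in^2
Net thrust = P_cap·A_cap − P_rod·A_ann = 2.330e5 lbf − 10360 lbf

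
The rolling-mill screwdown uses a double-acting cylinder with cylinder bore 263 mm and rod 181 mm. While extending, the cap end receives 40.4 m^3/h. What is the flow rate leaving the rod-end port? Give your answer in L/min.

Cap-side area A_cap = π/4 × (263 mm)² = 54330 mm^2
Rod-side annular area A_ann = π/4 × (263² − 181²) = 28590 mm^2
Piston speed v = Q_in/A_cap; rod-end outflow Q_out = v × A_ann = Q_in × A_ann/A_cap.

Q_out ≈ 354 L/min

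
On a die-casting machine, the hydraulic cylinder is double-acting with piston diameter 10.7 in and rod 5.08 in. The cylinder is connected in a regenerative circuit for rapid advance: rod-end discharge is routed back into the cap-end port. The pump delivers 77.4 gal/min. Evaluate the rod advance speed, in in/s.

In regeneration the rod-end outflow joins the pump flow into the cap end, so the net volume the pump must supply per unit advance equals the rod cross-section area.
Rod cross-section A_rod = π/4 × (5.08 in)² = 20.27 in^2
v = Q_pump / A_rod

v ≈ 14.7 in/s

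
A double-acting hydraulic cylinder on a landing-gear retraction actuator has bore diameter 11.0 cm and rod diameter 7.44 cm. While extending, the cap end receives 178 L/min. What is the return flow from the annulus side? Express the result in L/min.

Cap-side area A_cap = π/4 × (11.0 cm)² = 95.03 cm^2
Rod-side annular area A_ann = π/4 × (11.0² − 7.44²) = 51.56 cm^2
Piston speed v = Q_in/A_cap; rod-end outflow Q_out = v × A_ann = Q_in × A_ann/A_cap.

Q_out ≈ 96.6 L/min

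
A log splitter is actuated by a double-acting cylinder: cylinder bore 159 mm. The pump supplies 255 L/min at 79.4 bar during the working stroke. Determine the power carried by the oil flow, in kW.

Hydraulic power = P × Q

W ≈ 33.7 kW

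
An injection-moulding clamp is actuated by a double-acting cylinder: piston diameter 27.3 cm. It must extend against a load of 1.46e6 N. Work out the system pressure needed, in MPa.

Cap-side area A_cap = π/4 × (27.3 cm)² = 585.3 cm^2
P = F / A = 1.46e6 N / A

P ≈ 24.9 MPa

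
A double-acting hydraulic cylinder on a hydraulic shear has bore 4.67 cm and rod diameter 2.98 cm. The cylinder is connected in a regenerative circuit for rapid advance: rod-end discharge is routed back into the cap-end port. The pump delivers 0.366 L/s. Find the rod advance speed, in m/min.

In regeneration the rod-end outflow joins the pump flow into the cap end, so the net volume the pump must supply per unit advance equals the rod cross-section area.
Rod cross-section A_rod = π/4 × (2.98 cm)² = 6.975 cm^2
v = Q_pump / A_rod

v ≈ 31.5 m/min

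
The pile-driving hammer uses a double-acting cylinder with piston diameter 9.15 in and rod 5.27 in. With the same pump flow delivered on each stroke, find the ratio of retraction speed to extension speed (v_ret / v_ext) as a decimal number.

v_ret/v_ext ≈ 1.50

Cap-side area A_cap = π/4 × (9.15 in)² = 65.76 in^2
Rod-side annular area A_ann = π/4 × (9.15² − 5.27²) = 43.94 in^2
For equal Q, v ∝ 1/A, so v_ret/v_ext = A_cap/A_ann.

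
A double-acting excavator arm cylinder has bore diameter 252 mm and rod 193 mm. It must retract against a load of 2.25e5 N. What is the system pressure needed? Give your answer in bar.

Rod-side annular area A_ann = π/4 × (252² − 193²) = 20620 mm^2
Retraction: pressure acts on the annular area.
P = F / A = 2.25e5 N / A

P ≈ 109 bar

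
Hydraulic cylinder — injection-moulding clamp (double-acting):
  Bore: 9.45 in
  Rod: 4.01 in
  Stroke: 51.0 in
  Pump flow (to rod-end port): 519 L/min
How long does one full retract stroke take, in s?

t ≈ 5.56 s

Rod-side annular area A_ann = π/4 × (9.45² − 4.01²) = 57.51 in^2
Swept volume V = A × L; t = V / Q = A·L / Q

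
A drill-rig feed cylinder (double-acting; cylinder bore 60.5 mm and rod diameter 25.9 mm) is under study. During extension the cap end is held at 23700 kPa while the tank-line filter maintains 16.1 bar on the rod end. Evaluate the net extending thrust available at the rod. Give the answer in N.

F ≈ 64400 N

Cap-side area A_cap = π/4 × (60.5 mm)² = 2875 mm^2
Rod-side annular area A_ann = π/4 × (60.5² − 25.9²) = 2348 mm^2
Net thrust = P_cap·A_cap − P_rod·A_ann = 68130 N − 3780 N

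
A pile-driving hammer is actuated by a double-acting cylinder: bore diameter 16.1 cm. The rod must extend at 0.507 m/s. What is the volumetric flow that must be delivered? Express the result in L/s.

Q ≈ 10.3 L/s

Cap-side area A_cap = π/4 × (16.1 cm)² = 203.6 cm^2
Q = A × v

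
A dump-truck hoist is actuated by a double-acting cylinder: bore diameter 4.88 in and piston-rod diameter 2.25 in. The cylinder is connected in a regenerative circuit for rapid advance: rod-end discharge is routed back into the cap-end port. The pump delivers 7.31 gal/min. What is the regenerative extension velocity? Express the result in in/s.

In regeneration the rod-end outflow joins the pump flow into the cap end, so the net volume the pump must supply per unit advance equals the rod cross-section area.
Rod cross-section A_rod = π/4 × (2.25 in)² = 3.976 in^2
v = Q_pump / A_rod

v ≈ 7.08 in/s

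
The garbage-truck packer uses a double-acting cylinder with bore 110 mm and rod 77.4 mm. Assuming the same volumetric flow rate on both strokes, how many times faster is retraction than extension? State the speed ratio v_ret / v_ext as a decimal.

v_ret/v_ext ≈ 1.98

Cap-side area A_cap = π/4 × (110 mm)² = 9503 mm^2
Rod-side annular area A_ann = π/4 × (110² − 77.4²) = 4798 mm^2
For equal Q, v ∝ 1/A, so v_ret/v_ext = A_cap/A_ann.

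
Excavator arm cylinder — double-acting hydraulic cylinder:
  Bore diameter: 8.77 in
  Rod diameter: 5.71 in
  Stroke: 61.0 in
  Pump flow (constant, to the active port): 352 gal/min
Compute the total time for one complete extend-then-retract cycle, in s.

Cap-side area A_cap = π/4 × (8.77 in)² = 60.41 in^2
Rod-side annular area A_ann = π/4 × (8.77² − 5.71²) = 34.80 in^2
t_ext = A_cap·L/Q = 2.719 s
t_ret = A_ann·L/Q = 1.566 s
t_cycle = t_ext + t_ret

t ≈ 4.29 s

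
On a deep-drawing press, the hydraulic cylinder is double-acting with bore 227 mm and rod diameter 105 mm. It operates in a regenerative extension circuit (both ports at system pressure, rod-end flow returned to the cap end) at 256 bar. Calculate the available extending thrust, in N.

F ≈ 2.22e5 N

With equal pressure on both faces, forces on the annular region cancel; the net push is pressure × rod cross-section.
Rod cross-section A_rod = π/4 × (105 mm)² = 8659 mm^2
F = P × A_rod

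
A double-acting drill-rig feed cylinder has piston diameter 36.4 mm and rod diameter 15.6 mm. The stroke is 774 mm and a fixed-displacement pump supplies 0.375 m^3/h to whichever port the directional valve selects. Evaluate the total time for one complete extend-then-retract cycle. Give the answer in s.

t ≈ 14.0 s

Cap-side area A_cap = π/4 × (36.4 mm)² = 1041 mm^2
Rod-side annular area A_ann = π/4 × (36.4² − 15.6²) = 849.5 mm^2
t_ext = A_cap·L/Q = 7.732 s
t_ret = A_ann·L/Q = 6.312 s
t_cycle = t_ext + t_ret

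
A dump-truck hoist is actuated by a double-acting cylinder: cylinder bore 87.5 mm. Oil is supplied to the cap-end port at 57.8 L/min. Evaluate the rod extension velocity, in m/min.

Cap-side area A_cap = π/4 × (87.5 mm)² = 6013 mm^2
v = Q / A

v ≈ 9.61 m/min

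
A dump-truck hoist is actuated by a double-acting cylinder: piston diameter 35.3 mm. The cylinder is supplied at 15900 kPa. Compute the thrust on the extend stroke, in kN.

Cap-side area A_cap = π/4 × (35.3 mm)² = 978.7 mm^2
F = P × A_cap = 15900 kPa × A_cap

F ≈ 15.6 kN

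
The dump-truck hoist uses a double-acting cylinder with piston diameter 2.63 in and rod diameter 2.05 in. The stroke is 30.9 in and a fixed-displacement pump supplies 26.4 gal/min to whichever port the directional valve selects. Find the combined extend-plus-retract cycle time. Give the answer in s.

t ≈ 2.30 s

Cap-side area A_cap = π/4 × (2.63 in)² = 5.433 in^2
Rod-side annular area A_ann = π/4 × (2.63² − 2.05²) = 2.132 in^2
t_ext = A_cap·L/Q = 1.652 s
t_ret = A_ann·L/Q = 0.6481 s
t_cycle = t_ext + t_ret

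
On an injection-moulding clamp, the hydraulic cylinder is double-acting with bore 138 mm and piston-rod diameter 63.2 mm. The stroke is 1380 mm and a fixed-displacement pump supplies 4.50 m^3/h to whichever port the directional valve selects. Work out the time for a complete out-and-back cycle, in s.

Cap-side area A_cap = π/4 × (138 mm)² = 14960 mm^2
Rod-side annular area A_ann = π/4 × (138² − 63.2²) = 11820 mm^2
t_ext = A_cap·L/Q = 16.51 s
t_ret = A_ann·L/Q = 13.05 s
t_cycle = t_ext + t_ret

t ≈ 29.6 s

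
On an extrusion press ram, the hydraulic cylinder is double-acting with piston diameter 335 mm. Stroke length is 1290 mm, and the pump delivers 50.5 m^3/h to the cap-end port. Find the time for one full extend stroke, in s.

t ≈ 8.11 s

Cap-side area A_cap = π/4 × (335 mm)² = 88140 mm^2
Swept volume V = A × L; t = V / Q = A·L / Q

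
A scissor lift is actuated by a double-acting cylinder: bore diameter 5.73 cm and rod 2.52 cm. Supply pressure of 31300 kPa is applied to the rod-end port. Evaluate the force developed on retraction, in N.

Rod-side annular area A_ann = π/4 × (5.73² − 2.52²) = 20.80 cm^2
On retraction the pressure acts on the annular area (bore minus rod).
F = P × A_ann

F ≈ 65100 N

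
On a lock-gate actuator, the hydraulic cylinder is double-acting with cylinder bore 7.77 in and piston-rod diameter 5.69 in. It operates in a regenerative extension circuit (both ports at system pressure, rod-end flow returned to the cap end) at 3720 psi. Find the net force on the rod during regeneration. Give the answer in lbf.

With equal pressure on both faces, forces on the annular region cancel; the net push is pressure × rod cross-section.
Rod cross-section A_rod = π/4 × (5.69 in)² = 25.43 in^2
F = P × A_rod

F ≈ 94600 lbf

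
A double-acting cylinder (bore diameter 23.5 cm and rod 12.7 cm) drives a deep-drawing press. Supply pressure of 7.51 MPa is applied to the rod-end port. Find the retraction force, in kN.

Rod-side annular area A_ann = π/4 × (23.5² − 12.7²) = 307.1 cm^2
On retraction the pressure acts on the annular area (bore minus rod).
F = P × A_ann

F ≈ 231 kN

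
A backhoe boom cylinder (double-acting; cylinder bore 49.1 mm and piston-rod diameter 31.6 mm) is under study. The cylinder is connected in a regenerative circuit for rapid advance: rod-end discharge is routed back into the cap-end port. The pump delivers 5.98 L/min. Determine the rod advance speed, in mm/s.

v ≈ 127 mm/s

In regeneration the rod-end outflow joins the pump flow into the cap end, so the net volume the pump must supply per unit advance equals the rod cross-section area.
Rod cross-section A_rod = π/4 × (31.6 mm)² = 784.3 mm^2
v = Q_pump / A_rod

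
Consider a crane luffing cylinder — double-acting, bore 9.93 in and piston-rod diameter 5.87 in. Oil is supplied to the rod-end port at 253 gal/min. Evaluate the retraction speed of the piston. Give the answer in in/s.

v ≈ 19.3 in/s

Rod-side annular area A_ann = π/4 × (9.93² − 5.87²) = 50.38 in^2
Flow into the rod-end port fills the annular volume.
v = Q / A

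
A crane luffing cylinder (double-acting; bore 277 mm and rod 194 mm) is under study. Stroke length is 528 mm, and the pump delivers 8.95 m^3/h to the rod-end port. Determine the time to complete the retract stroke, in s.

Rod-side annular area A_ann = π/4 × (277² − 194²) = 30700 mm^2
Swept volume V = A × L; t = V / Q = A·L / Q

t ≈ 6.52 s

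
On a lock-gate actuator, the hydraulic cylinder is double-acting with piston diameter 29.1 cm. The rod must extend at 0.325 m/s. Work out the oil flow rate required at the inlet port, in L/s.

Cap-side area A_cap = π/4 × (29.1 cm)² = 665.1 cm^2
Q = A × v

Q ≈ 21.6 L/s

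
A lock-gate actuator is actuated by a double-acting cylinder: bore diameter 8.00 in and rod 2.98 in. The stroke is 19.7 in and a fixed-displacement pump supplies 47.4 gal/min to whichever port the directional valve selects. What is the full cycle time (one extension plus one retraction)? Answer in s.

Cap-side area A_cap = π/4 × (8.00 in)² = 50.27 in^2
Rod-side annular area A_ann = π/4 × (8.00² − 2.98²) = 43.29 in^2
t_ext = A_cap·L/Q = 5.426 s
t_ret = A_ann·L/Q = 4.673 s
t_cycle = t_ext + t_ret

t ≈ 10.1 s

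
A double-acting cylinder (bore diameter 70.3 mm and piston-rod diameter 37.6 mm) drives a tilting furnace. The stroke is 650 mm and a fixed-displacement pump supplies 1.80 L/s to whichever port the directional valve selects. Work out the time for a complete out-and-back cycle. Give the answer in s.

t ≈ 2.40 s

Cap-side area A_cap = π/4 × (70.3 mm)² = 3882 mm^2
Rod-side annular area A_ann = π/4 × (70.3² − 37.6²) = 2771 mm^2
t_ext = A_cap·L/Q = 1.402 s
t_ret = A_ann·L/Q = 1.001 s
t_cycle = t_ext + t_ret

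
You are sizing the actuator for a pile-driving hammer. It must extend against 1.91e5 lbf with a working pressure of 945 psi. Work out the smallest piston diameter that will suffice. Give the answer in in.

Extension force acts on the full piston face: F = P × (π/4)D².
D = √(4F / (πP)) = √(4 × 1.91e5 lbf / (π × 945 psi))

D ≈ 16.0 in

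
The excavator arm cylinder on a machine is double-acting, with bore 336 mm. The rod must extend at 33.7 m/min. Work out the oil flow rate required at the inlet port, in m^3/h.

Q ≈ 179 m^3/h

Cap-side area A_cap = π/4 × (336 mm)² = 88670 mm^2
Q = A × v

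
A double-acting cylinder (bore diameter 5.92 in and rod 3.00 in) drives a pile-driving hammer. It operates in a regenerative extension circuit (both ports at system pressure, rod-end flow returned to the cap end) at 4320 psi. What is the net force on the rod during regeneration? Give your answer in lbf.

F ≈ 30500 lbf

With equal pressure on both faces, forces on the annular region cancel; the net push is pressure × rod cross-section.
Rod cross-section A_rod = π/4 × (3.00 in)² = 7.069 in^2
F = P × A_rod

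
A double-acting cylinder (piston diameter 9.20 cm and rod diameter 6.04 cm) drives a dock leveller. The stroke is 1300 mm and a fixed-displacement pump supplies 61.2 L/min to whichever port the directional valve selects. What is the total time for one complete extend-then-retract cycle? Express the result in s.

Cap-side area A_cap = π/4 × (9.20 cm)² = 66.48 cm^2
Rod-side annular area A_ann = π/4 × (9.20² − 6.04²) = 37.82 cm^2
t_ext = A_cap·L/Q = 8.472 s
t_ret = A_ann·L/Q = 4.821 s
t_cycle = t_ext + t_ret

t ≈ 13.3 s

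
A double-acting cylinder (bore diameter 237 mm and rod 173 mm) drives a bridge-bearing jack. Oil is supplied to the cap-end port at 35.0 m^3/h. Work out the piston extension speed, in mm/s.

Cap-side area A_cap = π/4 × (237 mm)² = 44120 mm^2
v = Q / A

v ≈ 220 mm/s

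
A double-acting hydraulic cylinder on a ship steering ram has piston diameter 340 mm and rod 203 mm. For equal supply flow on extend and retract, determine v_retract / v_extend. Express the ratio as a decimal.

v_ret/v_ext ≈ 1.55

Cap-side area A_cap = π/4 × (340 mm)² = 90790 mm^2
Rod-side annular area A_ann = π/4 × (340² − 203²) = 58430 mm^2
For equal Q, v ∝ 1/A, so v_ret/v_ext = A_cap/A_ann.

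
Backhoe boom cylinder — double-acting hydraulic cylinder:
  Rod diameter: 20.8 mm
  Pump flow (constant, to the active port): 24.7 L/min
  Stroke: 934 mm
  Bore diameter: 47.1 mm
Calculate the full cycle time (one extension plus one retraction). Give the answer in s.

t ≈ 7.14 s

Cap-side area A_cap = π/4 × (47.1 mm)² = 1742 mm^2
Rod-side annular area A_ann = π/4 × (47.1² − 20.8²) = 1403 mm^2
t_ext = A_cap·L/Q = 3.953 s
t_ret = A_ann·L/Q = 3.182 s
t_cycle = t_ext + t_ret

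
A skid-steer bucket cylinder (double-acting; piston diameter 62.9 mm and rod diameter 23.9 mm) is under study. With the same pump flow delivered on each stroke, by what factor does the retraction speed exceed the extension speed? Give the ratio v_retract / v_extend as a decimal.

Cap-side area A_cap = π/4 × (62.9 mm)² = 3107 mm^2
Rod-side annular area A_ann = π/4 × (62.9² − 23.9²) = 2659 mm^2
For equal Q, v ∝ 1/A, so v_ret/v_ext = A_cap/A_ann.

v_ret/v_ext ≈ 1.17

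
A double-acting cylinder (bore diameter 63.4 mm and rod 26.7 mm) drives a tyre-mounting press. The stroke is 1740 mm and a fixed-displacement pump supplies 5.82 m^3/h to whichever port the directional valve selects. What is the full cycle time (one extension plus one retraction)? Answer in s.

t ≈ 6.19 s

Cap-side area A_cap = π/4 × (63.4 mm)² = 3157 mm^2
Rod-side annular area A_ann = π/4 × (63.4² − 26.7²) = 2597 mm^2
t_ext = A_cap·L/Q = 3.398 s
t_ret = A_ann·L/Q = 2.795 s
t_cycle = t_ext + t_ret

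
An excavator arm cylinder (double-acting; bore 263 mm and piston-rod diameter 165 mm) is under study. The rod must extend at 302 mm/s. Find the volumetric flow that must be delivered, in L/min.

Q ≈ 984 L/min

Cap-side area A_cap = π/4 × (263 mm)² = 54330 mm^2
Q = A × v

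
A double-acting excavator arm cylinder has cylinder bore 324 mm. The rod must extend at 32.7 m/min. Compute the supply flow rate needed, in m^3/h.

Cap-side area A_cap = π/4 × (324 mm)² = 82450 mm^2
Q = A × v

Q ≈ 162 m^3/h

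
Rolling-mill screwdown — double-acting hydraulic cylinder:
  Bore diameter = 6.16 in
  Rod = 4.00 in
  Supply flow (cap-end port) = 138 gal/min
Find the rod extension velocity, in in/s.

v ≈ 17.8 in/s

Cap-side area A_cap = π/4 × (6.16 in)² = 29.80 in^2
v = Q / A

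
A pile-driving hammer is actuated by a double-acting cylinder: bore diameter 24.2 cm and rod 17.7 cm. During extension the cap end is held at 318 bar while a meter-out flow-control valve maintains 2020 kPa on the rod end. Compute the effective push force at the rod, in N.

F ≈ 1.42e6 N

Cap-side area A_cap = π/4 × (24.2 cm)² = 460.0 cm^2
Rod-side annular area A_ann = π/4 × (24.2² − 17.7²) = 213.9 cm^2
Net thrust = P_cap·A_cap − P_rod·A_ann = 1.463e6 N − 43210 N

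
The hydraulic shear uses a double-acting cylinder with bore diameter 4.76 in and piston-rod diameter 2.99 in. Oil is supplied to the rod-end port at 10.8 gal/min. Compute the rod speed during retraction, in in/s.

v ≈ 3.86 in/s

Rod-side annular area A_ann = π/4 × (4.76² − 2.99²) = 10.77 in^2
Flow into the rod-end port fills the annular volume.
v = Q / A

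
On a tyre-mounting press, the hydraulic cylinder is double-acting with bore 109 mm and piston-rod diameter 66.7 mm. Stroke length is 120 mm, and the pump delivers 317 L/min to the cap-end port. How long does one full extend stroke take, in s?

Cap-side area A_cap = π/4 × (109 mm)² = 9331 mm^2
Swept volume V = A × L; t = V / Q = A·L / Q

t ≈ 0.212 s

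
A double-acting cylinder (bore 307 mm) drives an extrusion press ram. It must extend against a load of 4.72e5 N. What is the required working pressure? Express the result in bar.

Cap-side area A_cap = π/4 × (307 mm)² = 74020 mm^2
P = F / A = 4.72e5 N / A

P ≈ 63.8 bar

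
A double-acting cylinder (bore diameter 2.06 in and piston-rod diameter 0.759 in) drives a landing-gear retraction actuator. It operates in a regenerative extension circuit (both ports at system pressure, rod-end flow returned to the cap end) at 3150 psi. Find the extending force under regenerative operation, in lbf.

With equal pressure on both faces, forces on the annular region cancel; the net push is pressure × rod cross-section.
Rod cross-section A_rod = π/4 × (0.759 in)² = 0.4525 in^2
F = P × A_rod

F ≈ 1430 lbf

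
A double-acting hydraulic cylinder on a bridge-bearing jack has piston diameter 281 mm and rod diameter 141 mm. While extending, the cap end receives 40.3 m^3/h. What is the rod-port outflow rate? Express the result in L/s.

Q_out ≈ 8.38 L/s

Cap-side area A_cap = π/4 × (281 mm)² = 62020 mm^2
Rod-side annular area A_ann = π/4 × (281² − 141²) = 46400 mm^2
Piston speed v = Q_in/A_cap; rod-end outflow Q_out = v × A_ann = Q_in × A_ann/A_cap.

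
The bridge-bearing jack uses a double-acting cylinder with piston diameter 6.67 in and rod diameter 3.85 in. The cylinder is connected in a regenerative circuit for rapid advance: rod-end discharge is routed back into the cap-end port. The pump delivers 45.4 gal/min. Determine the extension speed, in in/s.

In regeneration the rod-end outflow joins the pump flow into the cap end, so the net volume the pump must supply per unit advance equals the rod cross-section area.
Rod cross-section A_rod = π/4 × (3.85 in)² = 11.64 in^2
v = Q_pump / A_rod

v ≈ 15.0 in/s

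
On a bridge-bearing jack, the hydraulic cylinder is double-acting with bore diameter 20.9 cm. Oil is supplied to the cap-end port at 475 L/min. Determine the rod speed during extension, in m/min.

Cap-side area A_cap = π/4 × (20.9 cm)² = 343.1 cm^2
v = Q / A

v ≈ 13.8 m/min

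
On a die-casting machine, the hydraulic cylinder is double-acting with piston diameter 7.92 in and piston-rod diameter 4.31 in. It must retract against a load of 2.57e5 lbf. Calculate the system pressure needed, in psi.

P ≈ 7410 psi

Rod-side annular area A_ann = π/4 × (7.92² − 4.31²) = 34.68 in^2
Retraction: pressure acts on the annular area.
P = F / A = 2.57e5 lbf / A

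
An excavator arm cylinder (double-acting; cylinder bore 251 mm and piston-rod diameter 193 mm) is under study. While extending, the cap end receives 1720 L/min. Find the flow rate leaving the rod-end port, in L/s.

Cap-side area A_cap = π/4 × (251 mm)² = 49480 mm^2
Rod-side annular area A_ann = π/4 × (251² − 193²) = 20230 mm^2
Piston speed v = Q_in/A_cap; rod-end outflow Q_out = v × A_ann = Q_in × A_ann/A_cap.

Q_out ≈ 11.7 L/s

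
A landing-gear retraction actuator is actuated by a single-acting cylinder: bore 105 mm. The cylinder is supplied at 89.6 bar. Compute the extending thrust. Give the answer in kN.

Cap-side area A_cap = π/4 × (105 mm)² = 8659 mm^2
F = P × A_cap = 89.6 bar × A_cap

F ≈ 77.6 kN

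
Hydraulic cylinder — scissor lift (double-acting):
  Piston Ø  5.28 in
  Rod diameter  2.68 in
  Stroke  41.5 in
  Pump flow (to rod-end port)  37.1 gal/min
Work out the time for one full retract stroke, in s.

Rod-side annular area A_ann = π/4 × (5.28² − 2.68²) = 16.25 in^2
Swept volume V = A × L; t = V / Q = A·L / Q

t ≈ 4.72 s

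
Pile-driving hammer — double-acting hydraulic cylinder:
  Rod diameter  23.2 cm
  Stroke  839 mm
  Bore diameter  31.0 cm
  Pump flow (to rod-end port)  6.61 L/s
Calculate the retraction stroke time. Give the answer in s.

t ≈ 4.21 s

Rod-side annular area A_ann = π/4 × (31.0² − 23.2²) = 332.0 cm^2
Swept volume V = A × L; t = V / Q = A·L / Q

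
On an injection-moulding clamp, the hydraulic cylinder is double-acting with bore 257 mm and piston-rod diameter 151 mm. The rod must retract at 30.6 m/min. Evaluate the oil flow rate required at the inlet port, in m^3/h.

Q ≈ 62.4 m^3/h

Rod-side annular area A_ann = π/4 × (257² − 151²) = 33970 mm^2
Q = A × v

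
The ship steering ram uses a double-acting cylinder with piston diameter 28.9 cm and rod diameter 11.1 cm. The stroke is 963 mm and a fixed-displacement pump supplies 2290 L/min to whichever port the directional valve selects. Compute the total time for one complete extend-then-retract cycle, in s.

Cap-side area A_cap = π/4 × (28.9 cm)² = 656.0 cm^2
Rod-side annular area A_ann = π/4 × (28.9² − 11.1²) = 559.2 cm^2
t_ext = A_cap·L/Q = 1.655 s
t_ret = A_ann·L/Q = 1.411 s
t_cycle = t_ext + t_ret

t ≈ 3.07 s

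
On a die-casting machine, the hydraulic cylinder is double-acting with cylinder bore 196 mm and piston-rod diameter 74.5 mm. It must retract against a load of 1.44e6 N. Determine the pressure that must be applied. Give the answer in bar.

Rod-side annular area A_ann = π/4 × (196² − 74.5²) = 25810 mm^2
Retraction: pressure acts on the annular area.
P = F / A = 1.44e6 N / A

P ≈ 558 bar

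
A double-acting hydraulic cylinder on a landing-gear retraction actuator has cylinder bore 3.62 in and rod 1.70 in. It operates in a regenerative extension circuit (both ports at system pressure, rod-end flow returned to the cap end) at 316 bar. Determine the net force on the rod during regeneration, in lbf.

With equal pressure on both faces, forces on the annular region cancel; the net push is pressure × rod cross-section.
Rod cross-section A_rod = π/4 × (1.70 in)² = 2.270 in^2
F = P × A_rod

F ≈ 10400 lbf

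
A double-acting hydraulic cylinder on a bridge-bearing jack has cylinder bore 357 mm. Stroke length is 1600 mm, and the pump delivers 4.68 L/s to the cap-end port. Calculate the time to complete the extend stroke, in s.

Cap-side area A_cap = π/4 × (357 mm)² = 1.001e5 mm^2
Swept volume V = A × L; t = V / Q = A·L / Q

t ≈ 34.2 s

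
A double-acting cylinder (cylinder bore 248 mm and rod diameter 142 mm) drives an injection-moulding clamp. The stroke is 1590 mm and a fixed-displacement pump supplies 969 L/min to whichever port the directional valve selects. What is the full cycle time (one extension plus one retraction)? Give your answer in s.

t ≈ 7.95 s

Cap-side area A_cap = π/4 × (248 mm)² = 48310 mm^2
Rod-side annular area A_ann = π/4 × (248² − 142²) = 32470 mm^2
t_ext = A_cap·L/Q = 4.756 s
t_ret = A_ann·L/Q = 3.197 s
t_cycle = t_ext + t_ret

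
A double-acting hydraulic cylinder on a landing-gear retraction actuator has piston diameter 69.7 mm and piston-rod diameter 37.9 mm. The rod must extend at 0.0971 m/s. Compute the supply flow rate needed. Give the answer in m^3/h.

Q ≈ 1.33 m^3/h

Cap-side area A_cap = π/4 × (69.7 mm)² = 3816 mm^2
Q = A × v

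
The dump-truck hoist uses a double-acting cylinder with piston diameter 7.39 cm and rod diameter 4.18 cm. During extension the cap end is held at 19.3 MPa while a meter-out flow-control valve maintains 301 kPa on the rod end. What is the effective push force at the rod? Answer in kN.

F ≈ 81.9 kN

Cap-side area A_cap = π/4 × (7.39 cm)² = 42.89 cm^2
Rod-side annular area A_ann = π/4 × (7.39² − 4.18²) = 29.17 cm^2
Net thrust = P_cap·A_cap − P_rod·A_ann = 82.78 kN − 0.8780 kN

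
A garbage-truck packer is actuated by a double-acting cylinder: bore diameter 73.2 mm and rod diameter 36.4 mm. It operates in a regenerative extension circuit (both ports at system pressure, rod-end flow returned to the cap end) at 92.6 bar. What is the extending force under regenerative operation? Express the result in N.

F ≈ 9640 N

With equal pressure on both faces, forces on the annular region cancel; the net push is pressure × rod cross-section.
Rod cross-section A_rod = π/4 × (36.4 mm)² = 1041 mm^2
F = P × A_rod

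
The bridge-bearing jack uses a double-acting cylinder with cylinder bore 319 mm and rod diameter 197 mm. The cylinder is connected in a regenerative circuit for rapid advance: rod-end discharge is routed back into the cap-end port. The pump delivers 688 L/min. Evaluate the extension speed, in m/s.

In regeneration the rod-end outflow joins the pump flow into the cap end, so the net volume the pump must supply per unit advance equals the rod cross-section area.
Rod cross-section A_rod = π/4 × (197 mm)² = 30480 mm^2
v = Q_pump / A_rod

v ≈ 0.376 m/s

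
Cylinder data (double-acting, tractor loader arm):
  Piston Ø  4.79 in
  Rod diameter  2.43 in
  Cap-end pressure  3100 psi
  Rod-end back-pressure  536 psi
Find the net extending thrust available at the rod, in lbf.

Cap-side area A_cap = π/4 × (4.79 in)² = 18.02 in^2
Rod-side annular area A_ann = π/4 × (4.79² − 2.43²) = 13.38 in^2
Net thrust = P_cap·A_cap − P_rod·A_ann = 55860 lbf − 7173 lbf

F ≈ 48700 lbf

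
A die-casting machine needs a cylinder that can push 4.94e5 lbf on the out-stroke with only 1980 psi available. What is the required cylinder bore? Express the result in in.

D ≈ 17.8 in

Extension force acts on the full piston face: F = P × (π/4)D².
D = √(4F / (πP)) = √(4 × 4.94e5 lbf / (π × 1980 psi))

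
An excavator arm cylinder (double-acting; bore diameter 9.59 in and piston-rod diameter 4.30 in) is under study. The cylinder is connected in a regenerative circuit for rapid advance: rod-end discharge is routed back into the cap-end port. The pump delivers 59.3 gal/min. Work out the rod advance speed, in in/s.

v ≈ 15.7 in/s

In regeneration the rod-end outflow joins the pump flow into the cap end, so the net volume the pump must supply per unit advance equals the rod cross-section area.
Rod cross-section A_rod = π/4 × (4.30 in)² = 14.52 in^2
v = Q_pump / A_rod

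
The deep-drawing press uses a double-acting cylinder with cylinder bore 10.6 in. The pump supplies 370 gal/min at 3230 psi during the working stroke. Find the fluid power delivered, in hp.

Hydraulic power = P × Q

W ≈ 697 hp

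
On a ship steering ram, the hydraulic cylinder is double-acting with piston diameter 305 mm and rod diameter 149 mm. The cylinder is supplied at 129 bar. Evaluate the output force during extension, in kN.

Cap-side area A_cap = π/4 × (305 mm)² = 73060 mm^2
F = P × A_cap = 129 bar × A_cap

F ≈ 942 kN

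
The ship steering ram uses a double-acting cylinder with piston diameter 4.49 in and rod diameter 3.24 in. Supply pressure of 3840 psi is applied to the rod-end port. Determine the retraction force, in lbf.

F ≈ 29100 lbf

Rod-side annular area A_ann = π/4 × (4.49² − 3.24²) = 7.589 in^2
On retraction the pressure acts on the annular area (bore minus rod).
F = P × A_ann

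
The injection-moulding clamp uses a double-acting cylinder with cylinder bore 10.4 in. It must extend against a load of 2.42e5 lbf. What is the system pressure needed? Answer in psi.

P ≈ 2850 psi

Cap-side area A_cap = π/4 × (10.4 in)² = 84.95 in^2
P = F / A = 2.42e5 lbf / A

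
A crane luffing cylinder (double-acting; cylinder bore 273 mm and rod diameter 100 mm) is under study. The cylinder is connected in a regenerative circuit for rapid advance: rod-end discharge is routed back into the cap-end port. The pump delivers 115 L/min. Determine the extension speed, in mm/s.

v ≈ 244 mm/s

In regeneration the rod-end outflow joins the pump flow into the cap end, so the net volume the pump must supply per unit advance equals the rod cross-section area.
Rod cross-section A_rod = π/4 × (100 mm)² = 7854 mm^2
v = Q_pump / A_rod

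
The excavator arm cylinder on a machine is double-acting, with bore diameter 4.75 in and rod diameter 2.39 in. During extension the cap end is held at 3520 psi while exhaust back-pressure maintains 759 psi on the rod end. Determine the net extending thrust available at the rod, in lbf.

Cap-side area A_cap = π/4 × (4.75 in)² = 17.72 in^2
Rod-side annular area A_ann = π/4 × (4.75² − 2.39²) = 13.23 in^2
Net thrust = P_cap·A_cap − P_rod·A_ann = 62380 lbf − 10040 lbf

F ≈ 52300 lbf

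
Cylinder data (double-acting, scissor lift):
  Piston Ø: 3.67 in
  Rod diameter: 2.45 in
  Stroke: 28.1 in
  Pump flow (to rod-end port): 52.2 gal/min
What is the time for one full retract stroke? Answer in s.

Rod-side annular area A_ann = π/4 × (3.67² − 2.45²) = 5.864 in^2
Swept volume V = A × L; t = V / Q = A·L / Q

t ≈ 0.820 s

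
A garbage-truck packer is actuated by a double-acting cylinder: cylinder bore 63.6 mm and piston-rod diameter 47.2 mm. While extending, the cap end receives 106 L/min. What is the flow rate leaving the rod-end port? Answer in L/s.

Cap-side area A_cap = π/4 × (63.6 mm)² = 3177 mm^2
Rod-side annular area A_ann = π/4 × (63.6² − 47.2²) = 1427 mm^2
Piston speed v = Q_in/A_cap; rod-end outflow Q_out = v × A_ann = Q_in × A_ann/A_cap.

Q_out ≈ 0.794 L/s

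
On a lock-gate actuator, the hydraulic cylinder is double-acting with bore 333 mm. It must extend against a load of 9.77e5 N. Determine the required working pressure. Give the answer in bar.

P ≈ 112 bar

Cap-side area A_cap = π/4 × (333 mm)² = 87090 mm^2
P = F / A = 9.77e5 N / A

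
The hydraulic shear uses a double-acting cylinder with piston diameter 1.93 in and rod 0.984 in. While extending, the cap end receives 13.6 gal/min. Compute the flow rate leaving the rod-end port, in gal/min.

Q_out ≈ 10.1 gal/min

Cap-side area A_cap = π/4 × (1.93 in)² = 2.926 in^2
Rod-side annular area A_ann = π/4 × (1.93² − 0.984²) = 2.165 in^2
Piston speed v = Q_in/A_cap; rod-end outflow Q_out = v × A_ann = Q_in × A_ann/A_cap.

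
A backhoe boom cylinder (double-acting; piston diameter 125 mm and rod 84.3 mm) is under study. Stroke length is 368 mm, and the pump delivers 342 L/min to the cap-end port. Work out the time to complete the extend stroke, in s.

t ≈ 0.792 s

Cap-side area A_cap = π/4 × (125 mm)² = 12270 mm^2
Swept volume V = A × L; t = V / Q = A·L / Q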